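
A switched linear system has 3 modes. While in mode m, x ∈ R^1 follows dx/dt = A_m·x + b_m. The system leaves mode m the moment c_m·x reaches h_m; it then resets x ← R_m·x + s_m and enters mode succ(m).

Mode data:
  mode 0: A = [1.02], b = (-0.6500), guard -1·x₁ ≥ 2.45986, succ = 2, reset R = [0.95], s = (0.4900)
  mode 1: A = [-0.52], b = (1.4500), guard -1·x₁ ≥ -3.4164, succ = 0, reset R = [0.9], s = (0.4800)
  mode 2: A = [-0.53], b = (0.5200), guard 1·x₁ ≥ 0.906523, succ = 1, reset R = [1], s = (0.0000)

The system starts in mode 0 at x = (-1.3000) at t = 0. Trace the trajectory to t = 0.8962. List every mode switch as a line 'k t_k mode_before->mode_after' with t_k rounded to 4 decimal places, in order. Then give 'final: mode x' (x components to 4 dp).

Mode 0: guard c·x = 2.4599 hit at Δt = 0.4600 (t = 0.4600), x⁻ = (-2.4599) → reset → x⁺ = (-1.8469), jump to mode 2
Mode 2: flow for 0.4362 to horizon, guard not reached → x = (-1.2631)

1 0.4600 0->2
final: 2 -1.2631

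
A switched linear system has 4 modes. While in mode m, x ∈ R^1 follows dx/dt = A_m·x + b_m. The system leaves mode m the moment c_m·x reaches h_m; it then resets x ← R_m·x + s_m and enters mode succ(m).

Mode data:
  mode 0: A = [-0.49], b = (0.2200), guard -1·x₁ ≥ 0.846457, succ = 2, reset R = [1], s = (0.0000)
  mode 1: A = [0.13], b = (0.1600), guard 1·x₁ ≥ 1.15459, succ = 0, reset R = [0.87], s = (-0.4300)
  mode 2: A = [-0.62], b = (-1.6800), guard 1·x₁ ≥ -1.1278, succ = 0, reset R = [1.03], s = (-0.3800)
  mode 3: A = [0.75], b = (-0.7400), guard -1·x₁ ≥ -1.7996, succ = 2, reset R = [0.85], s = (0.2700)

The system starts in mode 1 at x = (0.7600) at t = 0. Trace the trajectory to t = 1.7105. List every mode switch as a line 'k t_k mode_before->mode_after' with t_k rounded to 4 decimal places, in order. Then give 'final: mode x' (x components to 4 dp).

Mode 1: guard c·x = 1.1546 hit at Δt = 1.3910 (t = 1.3910), x⁻ = (1.1546) → reset → x⁺ = (0.5745), jump to mode 0
Mode 0: flow for 0.3195 to horizon, guard not reached → x = (0.5563)

1 1.3910 1->0
final: 0 0.5563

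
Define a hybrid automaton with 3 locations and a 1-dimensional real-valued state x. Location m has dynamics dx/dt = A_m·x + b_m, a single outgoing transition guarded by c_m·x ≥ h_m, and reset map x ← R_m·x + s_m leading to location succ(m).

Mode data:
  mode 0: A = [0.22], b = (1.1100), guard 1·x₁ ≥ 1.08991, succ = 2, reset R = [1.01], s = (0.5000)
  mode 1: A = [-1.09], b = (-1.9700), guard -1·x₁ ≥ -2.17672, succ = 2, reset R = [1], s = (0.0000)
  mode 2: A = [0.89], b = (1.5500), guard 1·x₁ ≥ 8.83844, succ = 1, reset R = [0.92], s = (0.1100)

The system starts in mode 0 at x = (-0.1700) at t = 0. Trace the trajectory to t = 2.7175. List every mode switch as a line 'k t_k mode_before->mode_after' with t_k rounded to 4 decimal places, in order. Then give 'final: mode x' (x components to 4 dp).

Mode 0: guard c·x = 1.0899 hit at Δt = 1.0448 (t = 1.0448), x⁻ = (1.0899) → reset → x⁺ = (1.6008), jump to mode 2
Mode 2: guard c·x = 8.8384 hit at Δt = 1.2947 (t = 2.3395), x⁻ = (8.8384) → reset → x⁺ = (8.2414), jump to mode 1
Mode 1: flow for 0.3780 to horizon, guard not reached → x = (4.8480)

1 1.0448 0->2
2 2.3395 2->1
final: 1 4.8480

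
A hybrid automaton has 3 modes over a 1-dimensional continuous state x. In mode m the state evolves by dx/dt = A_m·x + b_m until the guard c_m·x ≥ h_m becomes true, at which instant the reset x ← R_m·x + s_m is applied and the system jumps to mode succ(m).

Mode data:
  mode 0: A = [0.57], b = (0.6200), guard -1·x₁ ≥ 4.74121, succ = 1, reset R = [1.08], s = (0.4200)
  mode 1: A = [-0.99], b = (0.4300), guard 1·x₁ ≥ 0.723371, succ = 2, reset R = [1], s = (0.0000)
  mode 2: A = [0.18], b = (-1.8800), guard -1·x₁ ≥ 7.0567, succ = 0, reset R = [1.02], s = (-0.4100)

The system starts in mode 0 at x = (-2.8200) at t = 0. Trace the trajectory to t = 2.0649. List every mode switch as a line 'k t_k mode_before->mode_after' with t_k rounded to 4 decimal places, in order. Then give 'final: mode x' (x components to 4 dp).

1 1.3092 0->1
final: 1 -1.9957

Mode 0: guard c·x = 4.7412 hit at Δt = 1.3092 (t = 1.3092), x⁻ = (-4.7412) → reset → x⁺ = (-4.7005), jump to mode 1
Mode 1: flow for 0.7557 to horizon, guard not reached → x = (-1.9957)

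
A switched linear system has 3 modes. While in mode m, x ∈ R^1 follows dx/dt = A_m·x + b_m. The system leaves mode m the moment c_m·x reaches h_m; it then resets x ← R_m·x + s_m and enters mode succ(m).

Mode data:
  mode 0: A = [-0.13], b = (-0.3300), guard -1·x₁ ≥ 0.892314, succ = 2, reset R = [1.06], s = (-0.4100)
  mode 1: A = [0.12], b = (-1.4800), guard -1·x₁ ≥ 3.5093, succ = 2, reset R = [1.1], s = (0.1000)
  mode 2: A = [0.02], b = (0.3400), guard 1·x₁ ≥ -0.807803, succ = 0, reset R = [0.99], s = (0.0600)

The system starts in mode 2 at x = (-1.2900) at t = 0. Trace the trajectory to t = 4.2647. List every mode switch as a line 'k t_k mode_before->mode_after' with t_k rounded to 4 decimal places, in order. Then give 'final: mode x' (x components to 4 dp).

Mode 2: guard c·x = -0.8078 hit at Δt = 1.5116 (t = 1.5116), x⁻ = (-0.8078) → reset → x⁺ = (-0.7397), jump to mode 0
Mode 0: guard c·x = 0.8923 hit at Δt = 0.6819 (t = 2.1935), x⁻ = (-0.8923) → reset → x⁺ = (-1.3559), jump to mode 2
Mode 2: guard c·x = -0.8078 hit at Δt = 1.7216 (t = 3.9151), x⁻ = (-0.8078) → reset → x⁺ = (-0.7397), jump to mode 0
Mode 0: flow for 0.3496 to horizon, guard not reached → x = (-0.8196)

1 1.5116 2->0
2 2.1935 0->2
3 3.9151 2->0
final: 0 -0.8196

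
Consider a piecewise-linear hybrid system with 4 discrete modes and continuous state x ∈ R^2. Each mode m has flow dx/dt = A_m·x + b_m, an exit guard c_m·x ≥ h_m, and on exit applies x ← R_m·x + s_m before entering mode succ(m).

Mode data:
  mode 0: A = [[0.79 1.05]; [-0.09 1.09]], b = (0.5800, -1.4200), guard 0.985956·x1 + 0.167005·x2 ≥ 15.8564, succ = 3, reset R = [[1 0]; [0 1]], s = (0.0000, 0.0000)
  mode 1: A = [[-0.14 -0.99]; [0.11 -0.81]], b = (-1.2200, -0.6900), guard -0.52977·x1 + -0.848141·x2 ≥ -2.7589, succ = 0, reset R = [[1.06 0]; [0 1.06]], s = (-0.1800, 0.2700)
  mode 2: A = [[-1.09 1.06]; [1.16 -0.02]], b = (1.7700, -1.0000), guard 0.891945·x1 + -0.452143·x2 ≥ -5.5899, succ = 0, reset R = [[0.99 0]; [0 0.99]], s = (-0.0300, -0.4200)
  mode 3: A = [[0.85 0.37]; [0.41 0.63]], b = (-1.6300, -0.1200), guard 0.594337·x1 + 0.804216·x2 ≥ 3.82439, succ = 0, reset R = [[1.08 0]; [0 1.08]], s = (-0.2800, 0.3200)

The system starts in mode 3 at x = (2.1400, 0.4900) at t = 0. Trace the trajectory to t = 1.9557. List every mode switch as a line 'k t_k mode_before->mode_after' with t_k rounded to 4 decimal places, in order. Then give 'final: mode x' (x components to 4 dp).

1 1.0839 3->0
final: 0 11.7893 4.5572

Mode 3: guard c·x = 3.8244 hit at Δt = 1.0839 (t = 1.0839), x⁻ = (3.2314, 2.3673) → reset → x⁺ = (3.2100, 2.8767), jump to mode 0
Mode 0: flow for 0.8718 to horizon, guard not reached → x = (11.7893, 4.5572)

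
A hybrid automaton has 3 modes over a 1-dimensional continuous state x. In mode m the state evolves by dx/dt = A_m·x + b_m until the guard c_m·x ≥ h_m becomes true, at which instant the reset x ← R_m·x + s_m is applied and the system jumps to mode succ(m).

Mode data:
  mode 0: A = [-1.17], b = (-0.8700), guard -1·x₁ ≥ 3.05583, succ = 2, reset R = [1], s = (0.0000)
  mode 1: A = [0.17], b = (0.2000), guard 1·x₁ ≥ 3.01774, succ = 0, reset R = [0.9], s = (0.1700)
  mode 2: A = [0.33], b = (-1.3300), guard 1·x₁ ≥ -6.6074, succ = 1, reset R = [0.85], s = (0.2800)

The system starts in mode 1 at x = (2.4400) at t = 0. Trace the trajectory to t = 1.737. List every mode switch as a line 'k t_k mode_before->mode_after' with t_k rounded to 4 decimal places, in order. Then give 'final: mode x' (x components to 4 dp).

Mode 1: guard c·x = 3.0177 hit at Δt = 0.8718 (t = 0.8718), x⁻ = (3.0177) → reset → x⁺ = (2.8860), jump to mode 0
Mode 0: flow for 0.8652 to horizon, guard not reached → x = (0.5754)

1 0.8718 1->0
final: 0 0.5754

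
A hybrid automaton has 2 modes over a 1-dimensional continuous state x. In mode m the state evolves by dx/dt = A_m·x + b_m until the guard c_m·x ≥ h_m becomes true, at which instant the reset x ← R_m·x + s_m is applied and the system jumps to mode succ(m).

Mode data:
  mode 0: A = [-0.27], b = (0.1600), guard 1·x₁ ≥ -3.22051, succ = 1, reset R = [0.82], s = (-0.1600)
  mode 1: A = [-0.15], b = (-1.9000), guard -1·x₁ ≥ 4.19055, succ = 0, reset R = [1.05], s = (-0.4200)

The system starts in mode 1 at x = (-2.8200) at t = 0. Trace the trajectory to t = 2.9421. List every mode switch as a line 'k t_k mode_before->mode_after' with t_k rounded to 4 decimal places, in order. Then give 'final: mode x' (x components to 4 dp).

1 0.9992 1->0
2 2.2966 0->1
final: 1 -3.7113

Mode 1: guard c·x = 4.1905 hit at Δt = 0.9992 (t = 0.9992), x⁻ = (-4.1905) → reset → x⁺ = (-4.8201), jump to mode 0
Mode 0: guard c·x = -3.2205 hit at Δt = 1.2974 (t = 2.2966), x⁻ = (-3.2205) → reset → x⁺ = (-2.8008), jump to mode 1
Mode 1: flow for 0.6455 to horizon, guard not reached → x = (-3.7113)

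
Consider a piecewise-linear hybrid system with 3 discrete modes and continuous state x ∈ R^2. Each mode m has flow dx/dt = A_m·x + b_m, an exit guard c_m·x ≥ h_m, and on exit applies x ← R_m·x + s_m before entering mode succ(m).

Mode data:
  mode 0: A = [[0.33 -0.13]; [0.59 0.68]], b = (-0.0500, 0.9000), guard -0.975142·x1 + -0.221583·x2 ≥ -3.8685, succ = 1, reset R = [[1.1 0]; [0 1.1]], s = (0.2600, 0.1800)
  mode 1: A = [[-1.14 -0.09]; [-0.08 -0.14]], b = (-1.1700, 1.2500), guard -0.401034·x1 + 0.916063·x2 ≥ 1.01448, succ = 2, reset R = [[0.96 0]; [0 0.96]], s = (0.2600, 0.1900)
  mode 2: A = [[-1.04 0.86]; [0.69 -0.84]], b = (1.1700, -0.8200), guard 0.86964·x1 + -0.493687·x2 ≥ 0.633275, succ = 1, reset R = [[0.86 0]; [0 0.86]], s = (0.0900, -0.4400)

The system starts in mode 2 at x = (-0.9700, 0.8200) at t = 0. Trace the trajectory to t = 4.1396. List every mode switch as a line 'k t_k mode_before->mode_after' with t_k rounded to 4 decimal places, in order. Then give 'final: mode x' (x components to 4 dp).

1 1.3162 2->1
2 2.5250 1->2
3 3.5076 2->1
final: 1 -0.1612 0.4083

Mode 2: guard c·x = 0.6333 hit at Δt = 1.3162 (t = 1.3162), x⁻ = (0.5681, -0.2820) → reset → x⁺ = (0.5786, -0.6826), jump to mode 1
Mode 1: guard c·x = 1.0145 hit at Δt = 1.2088 (t = 2.5250), x⁻ = (-0.6367, 0.8287) → reset → x⁺ = (-0.3512, 0.9855), jump to mode 2
Mode 2: guard c·x = 0.6333 hit at Δt = 0.9826 (t = 3.5076), x⁻ = (0.7763, 0.0846) → reset → x⁺ = (0.7576, -0.3672), jump to mode 1
Mode 1: flow for 0.6320 to horizon, guard not reached → x = (-0.1612, 0.4083)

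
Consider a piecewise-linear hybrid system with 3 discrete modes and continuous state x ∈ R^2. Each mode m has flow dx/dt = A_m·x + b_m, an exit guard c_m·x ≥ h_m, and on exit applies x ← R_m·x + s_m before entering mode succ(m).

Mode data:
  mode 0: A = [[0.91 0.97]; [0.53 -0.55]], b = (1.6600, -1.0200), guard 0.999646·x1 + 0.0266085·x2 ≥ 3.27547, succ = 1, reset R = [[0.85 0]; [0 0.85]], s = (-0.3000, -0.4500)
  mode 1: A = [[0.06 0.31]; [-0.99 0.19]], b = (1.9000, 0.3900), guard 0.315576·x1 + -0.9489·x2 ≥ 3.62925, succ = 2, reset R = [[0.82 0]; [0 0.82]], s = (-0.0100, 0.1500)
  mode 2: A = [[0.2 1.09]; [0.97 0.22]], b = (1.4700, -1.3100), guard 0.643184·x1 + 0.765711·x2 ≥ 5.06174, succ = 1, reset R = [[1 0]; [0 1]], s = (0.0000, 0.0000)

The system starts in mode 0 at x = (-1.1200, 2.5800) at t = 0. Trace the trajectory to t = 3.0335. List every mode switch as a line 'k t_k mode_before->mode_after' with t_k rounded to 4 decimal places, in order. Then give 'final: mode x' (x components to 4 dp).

Mode 0: guard c·x = 3.2755 hit at Δt = 1.1253 (t = 1.1253), x⁻ = (3.2498, 1.0064) → reset → x⁺ = (2.4624, 0.4055), jump to mode 1
Mode 1: guard c·x = 3.6292 hit at Δt = 0.9181 (t = 2.0434), x⁻ = (4.1505, -2.4444) → reset → x⁺ = (3.3934, -1.8544), jump to mode 2
Mode 2: flow for 0.9901 to horizon, guard not reached → x = (4.6154, 0.2951)

1 1.1253 0->1
2 2.0434 1->2
final: 2 4.6154 0.2951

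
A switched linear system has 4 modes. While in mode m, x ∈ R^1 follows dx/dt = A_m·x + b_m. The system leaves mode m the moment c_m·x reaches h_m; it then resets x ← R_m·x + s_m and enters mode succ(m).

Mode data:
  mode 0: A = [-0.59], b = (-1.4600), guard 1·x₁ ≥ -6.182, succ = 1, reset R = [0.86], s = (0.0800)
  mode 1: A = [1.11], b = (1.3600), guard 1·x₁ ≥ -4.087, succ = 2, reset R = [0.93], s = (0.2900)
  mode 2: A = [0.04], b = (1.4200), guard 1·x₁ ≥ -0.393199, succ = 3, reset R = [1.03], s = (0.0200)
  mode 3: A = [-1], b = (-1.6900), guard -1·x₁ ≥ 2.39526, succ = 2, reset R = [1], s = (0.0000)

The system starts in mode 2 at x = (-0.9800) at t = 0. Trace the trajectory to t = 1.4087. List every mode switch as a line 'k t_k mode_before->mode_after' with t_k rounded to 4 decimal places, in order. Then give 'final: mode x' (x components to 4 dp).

1 0.4214 2->3
final: 3 -1.2038

Mode 2: guard c·x = -0.3932 hit at Δt = 0.4214 (t = 0.4214), x⁻ = (-0.3932) → reset → x⁺ = (-0.3850), jump to mode 3
Mode 3: flow for 0.9873 to horizon, guard not reached → x = (-1.2038)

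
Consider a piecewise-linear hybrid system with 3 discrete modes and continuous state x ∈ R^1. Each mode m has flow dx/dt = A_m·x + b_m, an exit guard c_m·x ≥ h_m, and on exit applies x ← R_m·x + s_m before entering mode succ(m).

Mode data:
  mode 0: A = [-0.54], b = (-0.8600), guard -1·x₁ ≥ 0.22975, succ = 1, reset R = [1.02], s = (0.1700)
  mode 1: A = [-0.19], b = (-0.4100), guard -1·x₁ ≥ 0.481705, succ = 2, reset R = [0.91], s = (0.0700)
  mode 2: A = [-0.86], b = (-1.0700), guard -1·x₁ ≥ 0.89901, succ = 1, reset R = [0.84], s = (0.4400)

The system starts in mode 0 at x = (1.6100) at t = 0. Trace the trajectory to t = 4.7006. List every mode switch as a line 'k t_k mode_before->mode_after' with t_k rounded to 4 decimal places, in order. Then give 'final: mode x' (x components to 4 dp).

1 1.5822 0->1
2 2.7524 1->2
3 3.8351 2->1
4 4.3336 1->2
final: 2 -0.6054

Mode 0: guard c·x = 0.2298 hit at Δt = 1.5822 (t = 1.5822), x⁻ = (-0.2298) → reset → x⁺ = (-0.0643), jump to mode 1
Mode 1: guard c·x = 0.4817 hit at Δt = 1.1702 (t = 2.7524), x⁻ = (-0.4817) → reset → x⁺ = (-0.3684), jump to mode 2
Mode 2: guard c·x = 0.8990 hit at Δt = 1.0827 (t = 3.8351), x⁻ = (-0.8990) → reset → x⁺ = (-0.3152), jump to mode 1
Mode 1: guard c·x = 0.4817 hit at Δt = 0.4985 (t = 4.3336), x⁻ = (-0.4817) → reset → x⁺ = (-0.3684), jump to mode 2
Mode 2: flow for 0.3670 to horizon, guard not reached → x = (-0.6054)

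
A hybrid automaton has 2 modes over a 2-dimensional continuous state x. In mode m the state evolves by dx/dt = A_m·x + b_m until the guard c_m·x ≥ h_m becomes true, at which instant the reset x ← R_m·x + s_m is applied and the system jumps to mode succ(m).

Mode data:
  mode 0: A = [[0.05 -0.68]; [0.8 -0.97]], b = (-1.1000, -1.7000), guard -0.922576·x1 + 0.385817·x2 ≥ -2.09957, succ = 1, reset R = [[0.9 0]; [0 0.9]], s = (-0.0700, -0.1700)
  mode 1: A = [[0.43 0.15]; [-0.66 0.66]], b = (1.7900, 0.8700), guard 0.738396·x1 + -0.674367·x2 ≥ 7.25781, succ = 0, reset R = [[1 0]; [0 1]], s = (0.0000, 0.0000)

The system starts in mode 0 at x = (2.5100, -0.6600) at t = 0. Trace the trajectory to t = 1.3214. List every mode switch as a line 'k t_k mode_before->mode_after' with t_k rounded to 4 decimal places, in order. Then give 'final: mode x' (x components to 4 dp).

1 0.5501 0->1
final: 1 4.0980 -1.7684

Mode 0: guard c·x = -2.0996 hit at Δt = 0.5501 (t = 0.5501), x⁻ = (2.1418, -0.3203) → reset → x⁺ = (1.8576, -0.4583), jump to mode 1
Mode 1: flow for 0.7713 to horizon, guard not reached → x = (4.0980, -1.7684)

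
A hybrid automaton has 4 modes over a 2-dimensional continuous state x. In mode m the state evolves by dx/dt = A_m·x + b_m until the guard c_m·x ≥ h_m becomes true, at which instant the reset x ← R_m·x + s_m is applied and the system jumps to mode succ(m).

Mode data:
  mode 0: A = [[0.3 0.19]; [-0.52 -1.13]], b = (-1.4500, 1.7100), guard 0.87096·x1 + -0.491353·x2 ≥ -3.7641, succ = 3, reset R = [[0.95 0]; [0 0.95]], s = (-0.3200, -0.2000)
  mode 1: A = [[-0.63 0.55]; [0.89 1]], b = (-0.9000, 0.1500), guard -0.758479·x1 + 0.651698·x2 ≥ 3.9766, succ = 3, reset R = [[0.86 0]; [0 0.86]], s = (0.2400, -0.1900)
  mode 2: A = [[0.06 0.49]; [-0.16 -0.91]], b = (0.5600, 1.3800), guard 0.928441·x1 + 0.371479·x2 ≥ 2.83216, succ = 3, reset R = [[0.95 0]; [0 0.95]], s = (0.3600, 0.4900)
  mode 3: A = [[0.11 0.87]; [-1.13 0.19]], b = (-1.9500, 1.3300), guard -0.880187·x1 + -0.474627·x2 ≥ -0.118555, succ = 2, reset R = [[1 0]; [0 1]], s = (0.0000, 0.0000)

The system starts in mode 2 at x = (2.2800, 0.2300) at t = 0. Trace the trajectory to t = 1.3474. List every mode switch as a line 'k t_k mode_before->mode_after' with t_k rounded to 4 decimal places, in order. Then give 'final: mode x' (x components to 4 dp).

1 0.5873 2->3
final: 3 2.0344 -0.1363

Mode 2: guard c·x = 2.8322 hit at Δt = 0.5873 (t = 0.5873), x⁻ = (2.8200, 0.5760) → reset → x⁺ = (3.0390, 1.0372), jump to mode 3
Mode 3: flow for 0.7601 to horizon, guard not reached → x = (2.0344, -0.1363)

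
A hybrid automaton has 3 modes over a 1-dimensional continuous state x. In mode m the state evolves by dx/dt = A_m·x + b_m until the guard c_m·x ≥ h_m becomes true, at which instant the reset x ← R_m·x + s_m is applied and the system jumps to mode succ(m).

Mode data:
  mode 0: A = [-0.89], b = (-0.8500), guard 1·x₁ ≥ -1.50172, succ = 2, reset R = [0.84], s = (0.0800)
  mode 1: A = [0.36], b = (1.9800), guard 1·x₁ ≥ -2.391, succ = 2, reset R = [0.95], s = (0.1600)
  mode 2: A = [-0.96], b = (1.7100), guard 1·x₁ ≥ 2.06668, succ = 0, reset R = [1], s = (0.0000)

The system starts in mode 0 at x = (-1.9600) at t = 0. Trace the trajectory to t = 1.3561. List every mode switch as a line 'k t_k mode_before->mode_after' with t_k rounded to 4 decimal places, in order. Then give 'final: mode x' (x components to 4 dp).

1 0.6841 0->2
final: 2 0.2270

Mode 0: guard c·x = -1.5017 hit at Δt = 0.6841 (t = 0.6841), x⁻ = (-1.5017) → reset → x⁺ = (-1.1814), jump to mode 2
Mode 2: flow for 0.6720 to horizon, guard not reached → x = (0.2270)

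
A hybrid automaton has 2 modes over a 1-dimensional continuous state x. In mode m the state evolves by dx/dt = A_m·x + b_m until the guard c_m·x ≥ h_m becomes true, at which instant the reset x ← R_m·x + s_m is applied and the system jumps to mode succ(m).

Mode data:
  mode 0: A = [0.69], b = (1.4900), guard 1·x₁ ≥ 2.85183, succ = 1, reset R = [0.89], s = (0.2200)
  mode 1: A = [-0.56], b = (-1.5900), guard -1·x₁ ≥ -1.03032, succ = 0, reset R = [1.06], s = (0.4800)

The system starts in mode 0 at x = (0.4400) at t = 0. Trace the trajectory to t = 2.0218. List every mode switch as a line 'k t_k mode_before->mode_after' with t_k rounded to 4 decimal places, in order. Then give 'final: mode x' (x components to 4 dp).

1 0.9513 0->1
2 1.6105 1->0
final: 0 2.7967

Mode 0: guard c·x = 2.8518 hit at Δt = 0.9513 (t = 0.9513), x⁻ = (2.8518) → reset → x⁺ = (2.7581), jump to mode 1
Mode 1: guard c·x = -1.0303 hit at Δt = 0.6592 (t = 1.6105), x⁻ = (1.0303) → reset → x⁺ = (1.5721), jump to mode 0
Mode 0: flow for 0.4113 to horizon, guard not reached → x = (2.7967)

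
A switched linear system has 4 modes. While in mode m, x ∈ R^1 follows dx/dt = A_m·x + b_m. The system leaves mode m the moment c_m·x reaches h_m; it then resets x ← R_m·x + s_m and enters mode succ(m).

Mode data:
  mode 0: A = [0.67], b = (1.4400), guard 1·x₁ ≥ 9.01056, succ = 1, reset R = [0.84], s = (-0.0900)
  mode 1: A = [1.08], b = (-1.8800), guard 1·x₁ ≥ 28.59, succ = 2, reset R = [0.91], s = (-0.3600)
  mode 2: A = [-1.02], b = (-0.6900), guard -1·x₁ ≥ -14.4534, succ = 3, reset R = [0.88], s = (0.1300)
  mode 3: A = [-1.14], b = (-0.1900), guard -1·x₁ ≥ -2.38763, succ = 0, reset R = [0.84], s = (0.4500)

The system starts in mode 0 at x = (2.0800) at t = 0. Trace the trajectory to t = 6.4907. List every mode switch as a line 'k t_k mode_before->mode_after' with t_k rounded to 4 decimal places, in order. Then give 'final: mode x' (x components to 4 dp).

1 1.4482 0->1
2 2.8770 1->2
3 3.4203 2->3
4 4.8487 3->0
5 6.1699 0->1
final: 1 9.8548

Mode 0: guard c·x = 9.0106 hit at Δt = 1.4482 (t = 1.4482), x⁻ = (9.0106) → reset → x⁺ = (7.4789), jump to mode 1
Mode 1: guard c·x = 28.5900 hit at Δt = 1.4288 (t = 2.8770), x⁻ = (28.5900) → reset → x⁺ = (25.6569), jump to mode 2
Mode 2: guard c·x = -14.4534 hit at Δt = 0.5433 (t = 3.4203), x⁻ = (14.4534) → reset → x⁺ = (12.8490), jump to mode 3
Mode 3: guard c·x = -2.3876 hit at Δt = 1.4284 (t = 4.8487), x⁻ = (2.3876) → reset → x⁺ = (2.4556), jump to mode 0
Mode 0: guard c·x = 9.0106 hit at Δt = 1.3212 (t = 6.1699), x⁻ = (9.0106) → reset → x⁺ = (7.4789), jump to mode 1
Mode 1: flow for 0.3208 to horizon, guard not reached → x = (9.8548)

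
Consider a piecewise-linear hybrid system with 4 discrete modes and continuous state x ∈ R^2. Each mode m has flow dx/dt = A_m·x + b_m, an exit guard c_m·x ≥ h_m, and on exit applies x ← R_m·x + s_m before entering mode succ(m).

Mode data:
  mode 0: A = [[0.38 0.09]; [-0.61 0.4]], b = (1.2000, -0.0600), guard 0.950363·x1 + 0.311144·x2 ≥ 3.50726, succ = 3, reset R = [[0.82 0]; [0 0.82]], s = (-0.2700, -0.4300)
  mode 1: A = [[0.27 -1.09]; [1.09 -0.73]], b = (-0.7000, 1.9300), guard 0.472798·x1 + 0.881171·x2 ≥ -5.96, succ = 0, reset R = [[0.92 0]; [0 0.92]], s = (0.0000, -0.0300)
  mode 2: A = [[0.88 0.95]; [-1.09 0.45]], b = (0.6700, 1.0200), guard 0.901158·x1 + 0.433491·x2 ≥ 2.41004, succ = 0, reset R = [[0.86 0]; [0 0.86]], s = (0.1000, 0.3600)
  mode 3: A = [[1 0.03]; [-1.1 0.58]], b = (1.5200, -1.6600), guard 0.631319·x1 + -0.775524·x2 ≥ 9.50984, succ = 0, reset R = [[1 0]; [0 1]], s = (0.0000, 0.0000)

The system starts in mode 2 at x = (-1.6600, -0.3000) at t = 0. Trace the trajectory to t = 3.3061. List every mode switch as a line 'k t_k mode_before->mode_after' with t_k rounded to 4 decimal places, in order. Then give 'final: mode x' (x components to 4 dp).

1 1.4150 2->0
2 2.1420 0->3
final: 3 7.8842 -1.9773

Mode 2: guard c·x = 2.4100 hit at Δt = 1.4150 (t = 1.4150), x⁻ = (0.4396, 4.6458) → reset → x⁺ = (0.4781, 4.3554), jump to mode 0
Mode 0: guard c·x = 3.5073 hit at Δt = 0.7270 (t = 2.1420), x⁻ = (1.9954, 5.1772) → reset → x⁺ = (1.3663, 3.8153), jump to mode 3
Mode 3: flow for 1.1641 to horizon, guard not reached → x = (7.8842, -1.9773)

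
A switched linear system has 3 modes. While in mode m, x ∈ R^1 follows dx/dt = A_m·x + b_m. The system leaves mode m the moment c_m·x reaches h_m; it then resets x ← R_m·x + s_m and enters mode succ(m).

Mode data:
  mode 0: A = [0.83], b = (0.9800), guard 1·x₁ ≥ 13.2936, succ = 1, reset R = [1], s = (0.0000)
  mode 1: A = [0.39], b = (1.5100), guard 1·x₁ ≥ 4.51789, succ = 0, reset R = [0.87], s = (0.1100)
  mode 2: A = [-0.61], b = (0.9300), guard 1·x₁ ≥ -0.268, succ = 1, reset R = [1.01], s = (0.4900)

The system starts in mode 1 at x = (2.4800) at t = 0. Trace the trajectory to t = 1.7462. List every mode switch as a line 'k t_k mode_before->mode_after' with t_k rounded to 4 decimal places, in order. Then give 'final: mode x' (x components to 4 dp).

1 0.7135 1->0
final: 0 11.1228

Mode 1: guard c·x = 4.5179 hit at Δt = 0.7135 (t = 0.7135), x⁻ = (4.5179) → reset → x⁺ = (4.0406), jump to mode 0
Mode 0: flow for 1.0327 to horizon, guard not reached → x = (11.1228)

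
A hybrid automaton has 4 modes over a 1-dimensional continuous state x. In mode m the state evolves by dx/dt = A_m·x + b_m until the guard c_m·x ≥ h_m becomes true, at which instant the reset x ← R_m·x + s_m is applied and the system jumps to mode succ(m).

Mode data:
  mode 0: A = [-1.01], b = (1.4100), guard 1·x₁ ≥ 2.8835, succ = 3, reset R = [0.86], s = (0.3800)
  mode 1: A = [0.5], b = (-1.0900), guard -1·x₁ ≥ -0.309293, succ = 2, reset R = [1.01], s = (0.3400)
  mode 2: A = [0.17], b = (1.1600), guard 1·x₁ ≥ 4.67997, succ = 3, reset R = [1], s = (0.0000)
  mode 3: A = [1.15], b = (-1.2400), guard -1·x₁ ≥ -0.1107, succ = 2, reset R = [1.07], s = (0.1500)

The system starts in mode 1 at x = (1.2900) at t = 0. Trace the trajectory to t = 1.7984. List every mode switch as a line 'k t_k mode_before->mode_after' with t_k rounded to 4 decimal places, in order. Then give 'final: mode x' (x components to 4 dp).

1 1.4857 1->2
final: 2 1.0606

Mode 1: guard c·x = -0.3093 hit at Δt = 1.4857 (t = 1.4857), x⁻ = (0.3093) → reset → x⁺ = (0.6524), jump to mode 2
Mode 2: flow for 0.3127 to horizon, guard not reached → x = (1.0606)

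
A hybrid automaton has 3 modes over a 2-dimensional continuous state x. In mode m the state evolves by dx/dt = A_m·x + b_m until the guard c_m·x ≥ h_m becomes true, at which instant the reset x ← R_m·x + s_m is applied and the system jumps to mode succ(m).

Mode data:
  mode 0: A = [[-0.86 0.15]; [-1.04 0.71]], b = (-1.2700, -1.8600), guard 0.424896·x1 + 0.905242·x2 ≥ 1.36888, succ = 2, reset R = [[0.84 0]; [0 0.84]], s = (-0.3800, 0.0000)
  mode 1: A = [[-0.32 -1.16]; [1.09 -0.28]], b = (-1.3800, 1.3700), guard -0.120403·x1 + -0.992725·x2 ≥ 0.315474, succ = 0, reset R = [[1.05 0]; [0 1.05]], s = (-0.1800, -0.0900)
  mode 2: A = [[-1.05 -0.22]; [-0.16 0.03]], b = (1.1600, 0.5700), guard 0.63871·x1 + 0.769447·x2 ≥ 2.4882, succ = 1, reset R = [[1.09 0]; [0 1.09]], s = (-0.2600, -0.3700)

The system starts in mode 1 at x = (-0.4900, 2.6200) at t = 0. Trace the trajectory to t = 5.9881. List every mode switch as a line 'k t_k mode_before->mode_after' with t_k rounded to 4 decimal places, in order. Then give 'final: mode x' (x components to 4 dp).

1 1.2995 1->0
2 2.3855 0->2
3 3.8166 2->1
4 5.1303 1->0
final: 0 -2.8417 2.6067

Mode 1: guard c·x = 0.3155 hit at Δt = 1.2995 (t = 1.2995), x⁻ = (-3.7649, 0.1388) → reset → x⁺ = (-4.1332, 0.0558), jump to mode 0
Mode 0: guard c·x = 1.3689 hit at Δt = 1.0860 (t = 2.3855), x⁻ = (-2.3583, 2.6191) → reset → x⁺ = (-2.3609, 2.2000), jump to mode 2
Mode 2: guard c·x = 2.4882 hit at Δt = 1.4311 (t = 3.8166), x⁻ = (-0.1472, 3.3560) → reset → x⁺ = (-0.4205, 3.2880), jump to mode 1
Mode 1: guard c·x = 0.3155 hit at Δt = 1.3137 (t = 5.1303), x⁻ = (-4.2285, 0.1951) → reset → x⁺ = (-4.6199, 0.1148), jump to mode 0
Mode 0: flow for 0.8578 to horizon, guard not reached → x = (-2.8417, 2.6067)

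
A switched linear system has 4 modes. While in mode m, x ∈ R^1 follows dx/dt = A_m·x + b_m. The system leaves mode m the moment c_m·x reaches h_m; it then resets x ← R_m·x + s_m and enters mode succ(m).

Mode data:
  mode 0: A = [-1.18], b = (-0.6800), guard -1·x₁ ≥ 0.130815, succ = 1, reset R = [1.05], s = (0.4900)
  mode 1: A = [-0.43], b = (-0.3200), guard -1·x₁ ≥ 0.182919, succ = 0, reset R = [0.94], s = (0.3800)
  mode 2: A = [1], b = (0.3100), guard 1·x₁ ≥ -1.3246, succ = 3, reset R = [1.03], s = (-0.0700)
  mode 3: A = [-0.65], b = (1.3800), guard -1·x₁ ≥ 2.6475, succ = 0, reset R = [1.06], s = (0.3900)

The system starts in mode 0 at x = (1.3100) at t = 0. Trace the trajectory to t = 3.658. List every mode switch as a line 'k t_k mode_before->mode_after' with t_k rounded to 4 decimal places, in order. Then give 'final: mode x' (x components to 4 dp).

Mode 0: guard c·x = 0.1308 hit at Δt = 1.2231 (t = 1.2231), x⁻ = (-0.1308) → reset → x⁺ = (0.3526), jump to mode 1
Mode 1: guard c·x = 0.1829 hit at Δt = 1.5581 (t = 2.7812), x⁻ = (-0.1829) → reset → x⁺ = (0.2081), jump to mode 0
Mode 0: guard c·x = 0.1308 hit at Δt = 0.4794 (t = 3.2606), x⁻ = (-0.1308) → reset → x⁺ = (0.3526), jump to mode 1
Mode 1: flow for 0.3974 to horizon, guard not reached → x = (0.1804)

1 1.2231 0->1
2 2.7812 1->0
3 3.2606 0->1
final: 1 0.1804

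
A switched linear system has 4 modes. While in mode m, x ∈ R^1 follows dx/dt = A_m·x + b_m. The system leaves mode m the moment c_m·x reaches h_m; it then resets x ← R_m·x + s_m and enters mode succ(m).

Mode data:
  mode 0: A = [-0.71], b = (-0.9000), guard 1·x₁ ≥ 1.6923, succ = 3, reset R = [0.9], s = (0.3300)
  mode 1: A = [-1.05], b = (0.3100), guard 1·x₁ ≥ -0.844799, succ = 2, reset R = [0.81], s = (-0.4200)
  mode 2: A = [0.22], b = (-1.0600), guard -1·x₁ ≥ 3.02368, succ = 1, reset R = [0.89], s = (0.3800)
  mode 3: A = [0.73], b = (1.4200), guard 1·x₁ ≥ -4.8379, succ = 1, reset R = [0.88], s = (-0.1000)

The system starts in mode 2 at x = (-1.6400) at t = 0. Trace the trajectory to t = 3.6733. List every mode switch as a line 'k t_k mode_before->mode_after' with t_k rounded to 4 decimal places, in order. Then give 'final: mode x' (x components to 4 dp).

1 0.8824 2->1
2 1.6699 1->2
3 2.9459 2->1
final: 1 -0.9191

Mode 2: guard c·x = 3.0237 hit at Δt = 0.8824 (t = 0.8824), x⁻ = (-3.0237) → reset → x⁺ = (-2.3111), jump to mode 1
Mode 1: guard c·x = -0.8448 hit at Δt = 0.7875 (t = 1.6699), x⁻ = (-0.8448) → reset → x⁺ = (-1.1043), jump to mode 2
Mode 2: guard c·x = 3.0237 hit at Δt = 1.2760 (t = 2.9459), x⁻ = (-3.0237) → reset → x⁺ = (-2.3111), jump to mode 1
Mode 1: flow for 0.7274 to horizon, guard not reached → x = (-0.9191)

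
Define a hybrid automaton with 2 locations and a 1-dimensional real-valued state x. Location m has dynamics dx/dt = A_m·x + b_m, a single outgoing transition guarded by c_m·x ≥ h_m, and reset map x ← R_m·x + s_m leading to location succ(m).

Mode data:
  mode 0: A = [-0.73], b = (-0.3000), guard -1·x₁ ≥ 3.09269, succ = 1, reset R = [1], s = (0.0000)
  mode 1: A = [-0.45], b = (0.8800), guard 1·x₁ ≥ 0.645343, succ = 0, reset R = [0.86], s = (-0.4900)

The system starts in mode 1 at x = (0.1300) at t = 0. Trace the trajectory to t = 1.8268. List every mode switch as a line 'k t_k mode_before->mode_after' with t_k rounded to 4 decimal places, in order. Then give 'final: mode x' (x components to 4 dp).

1 0.7371 1->0
final: 0 -0.1961

Mode 1: guard c·x = 0.6453 hit at Δt = 0.7371 (t = 0.7371), x⁻ = (0.6453) → reset → x⁺ = (0.0650), jump to mode 0
Mode 0: flow for 1.0897 to horizon, guard not reached → x = (-0.1961)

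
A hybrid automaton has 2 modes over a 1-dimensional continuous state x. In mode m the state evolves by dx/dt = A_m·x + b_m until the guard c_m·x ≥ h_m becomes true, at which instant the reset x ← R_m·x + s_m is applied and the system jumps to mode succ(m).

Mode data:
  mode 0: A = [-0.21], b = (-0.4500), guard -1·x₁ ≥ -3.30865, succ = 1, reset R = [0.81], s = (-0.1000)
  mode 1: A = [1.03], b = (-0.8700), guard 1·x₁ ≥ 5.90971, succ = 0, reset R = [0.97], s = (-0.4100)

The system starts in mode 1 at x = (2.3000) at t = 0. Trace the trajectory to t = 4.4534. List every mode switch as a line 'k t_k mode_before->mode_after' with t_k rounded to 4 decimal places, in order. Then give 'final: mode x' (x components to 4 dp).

1 1.2108 1->0
2 2.7078 0->1
3 3.7478 1->0
final: 0 4.2942

Mode 1: guard c·x = 5.9097 hit at Δt = 1.2108 (t = 1.2108), x⁻ = (5.9097) → reset → x⁺ = (5.3224), jump to mode 0
Mode 0: guard c·x = -3.3087 hit at Δt = 1.4970 (t = 2.7078), x⁻ = (3.3087) → reset → x⁺ = (2.5800), jump to mode 1
Mode 1: guard c·x = 5.9097 hit at Δt = 1.0400 (t = 3.7478), x⁻ = (5.9097) → reset → x⁺ = (5.3224), jump to mode 0
Mode 0: flow for 0.7056 to horizon, guard not reached → x = (4.2942)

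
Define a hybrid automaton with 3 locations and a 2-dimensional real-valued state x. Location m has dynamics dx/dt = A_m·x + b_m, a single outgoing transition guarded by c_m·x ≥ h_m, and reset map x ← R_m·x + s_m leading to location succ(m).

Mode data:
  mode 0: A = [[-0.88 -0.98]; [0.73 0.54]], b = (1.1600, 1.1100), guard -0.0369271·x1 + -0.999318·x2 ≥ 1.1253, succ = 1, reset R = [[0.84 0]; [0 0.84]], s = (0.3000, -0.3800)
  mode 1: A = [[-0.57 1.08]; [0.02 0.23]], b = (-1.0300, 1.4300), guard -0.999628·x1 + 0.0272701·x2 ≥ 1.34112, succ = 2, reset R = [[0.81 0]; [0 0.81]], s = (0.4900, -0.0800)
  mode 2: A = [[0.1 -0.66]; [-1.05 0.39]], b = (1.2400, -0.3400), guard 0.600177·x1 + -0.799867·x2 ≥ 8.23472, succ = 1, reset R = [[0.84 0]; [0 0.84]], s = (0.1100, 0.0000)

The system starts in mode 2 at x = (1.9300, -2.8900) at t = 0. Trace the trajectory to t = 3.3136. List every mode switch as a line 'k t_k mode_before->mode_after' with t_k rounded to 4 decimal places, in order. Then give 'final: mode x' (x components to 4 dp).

1 0.6665 2->1
2 1.4254 1->2
3 2.2605 2->1
4 2.8113 1->2
final: 2 1.8858 -6.9070

Mode 2: guard c·x = 8.2347 hit at Δt = 0.6665 (t = 0.6665), x⁻ = (4.9475, -6.5828) → reset → x⁺ = (4.2659, -5.5296), jump to mode 1
Mode 1: guard c·x = 1.3411 hit at Δt = 0.7589 (t = 1.4254), x⁻ = (-1.4883, -5.3776) → reset → x⁺ = (-0.7155, -4.4358), jump to mode 2
Mode 2: guard c·x = 8.2347 hit at Δt = 0.8351 (t = 2.2605), x⁻ = (3.5353, -7.6424) → reset → x⁺ = (3.0796, -6.4196), jump to mode 1
Mode 1: guard c·x = 1.3411 hit at Δt = 0.5508 (t = 2.8113), x⁻ = (-1.5173, -6.4386) → reset → x⁺ = (-0.7390, -5.2953), jump to mode 2
Mode 2: flow for 0.5023 to horizon, guard not reached → x = (1.8858, -6.9070)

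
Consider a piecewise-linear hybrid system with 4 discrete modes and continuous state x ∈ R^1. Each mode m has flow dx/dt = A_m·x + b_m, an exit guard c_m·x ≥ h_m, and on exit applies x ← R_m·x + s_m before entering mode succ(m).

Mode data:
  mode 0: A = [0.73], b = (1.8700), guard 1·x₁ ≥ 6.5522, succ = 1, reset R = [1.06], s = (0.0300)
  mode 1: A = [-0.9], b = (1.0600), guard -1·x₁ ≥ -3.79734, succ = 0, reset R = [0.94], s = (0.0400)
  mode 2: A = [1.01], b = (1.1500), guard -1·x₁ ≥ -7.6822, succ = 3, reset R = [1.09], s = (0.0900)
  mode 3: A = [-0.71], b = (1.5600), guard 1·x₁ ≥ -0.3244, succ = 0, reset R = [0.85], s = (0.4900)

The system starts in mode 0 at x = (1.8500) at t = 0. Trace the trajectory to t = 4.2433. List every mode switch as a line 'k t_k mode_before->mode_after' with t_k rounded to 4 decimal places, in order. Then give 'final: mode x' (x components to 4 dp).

1 0.9939 0->1
2 1.8766 1->0
3 2.4107 0->1
4 3.2934 1->0
5 3.8275 0->1
final: 1 5.1656

Mode 0: guard c·x = 6.5522 hit at Δt = 0.9939 (t = 0.9939), x⁻ = (6.5522) → reset → x⁺ = (6.9753), jump to mode 1
Mode 1: guard c·x = -3.7973 hit at Δt = 0.8827 (t = 1.8766), x⁻ = (3.7973) → reset → x⁺ = (3.6095), jump to mode 0
Mode 0: guard c·x = 6.5522 hit at Δt = 0.5341 (t = 2.4107), x⁻ = (6.5522) → reset → x⁺ = (6.9753), jump to mode 1
Mode 1: guard c·x = -3.7973 hit at Δt = 0.8827 (t = 3.2934), x⁻ = (3.7973) → reset → x⁺ = (3.6095), jump to mode 0
Mode 0: guard c·x = 6.5522 hit at Δt = 0.5341 (t = 3.8275), x⁻ = (6.5522) → reset → x⁺ = (6.9753), jump to mode 1
Mode 1: flow for 0.4158 to horizon, guard not reached → x = (5.1656)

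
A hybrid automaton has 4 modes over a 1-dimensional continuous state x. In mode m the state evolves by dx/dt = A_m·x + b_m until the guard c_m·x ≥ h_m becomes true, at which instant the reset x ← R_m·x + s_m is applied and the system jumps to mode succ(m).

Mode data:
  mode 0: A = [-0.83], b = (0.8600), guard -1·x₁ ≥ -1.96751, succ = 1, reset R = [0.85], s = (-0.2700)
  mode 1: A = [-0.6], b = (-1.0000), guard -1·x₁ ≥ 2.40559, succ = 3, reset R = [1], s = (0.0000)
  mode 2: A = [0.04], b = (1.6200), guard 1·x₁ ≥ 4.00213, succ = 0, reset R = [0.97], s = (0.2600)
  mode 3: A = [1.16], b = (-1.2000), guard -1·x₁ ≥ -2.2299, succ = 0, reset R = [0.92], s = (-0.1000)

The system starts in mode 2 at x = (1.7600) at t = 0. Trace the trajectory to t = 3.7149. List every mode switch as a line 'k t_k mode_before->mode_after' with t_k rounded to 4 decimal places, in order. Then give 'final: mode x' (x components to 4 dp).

1 1.2924 2->0
2 2.7435 0->1
final: 1 0.0468

Mode 2: guard c·x = 4.0021 hit at Δt = 1.2924 (t = 1.2924), x⁻ = (4.0021) → reset → x⁺ = (4.1421), jump to mode 0
Mode 0: guard c·x = -1.9675 hit at Δt = 1.4511 (t = 2.7435), x⁻ = (1.9675) → reset → x⁺ = (1.4024), jump to mode 1
Mode 1: flow for 0.9714 to horizon, guard not reached → x = (0.0468)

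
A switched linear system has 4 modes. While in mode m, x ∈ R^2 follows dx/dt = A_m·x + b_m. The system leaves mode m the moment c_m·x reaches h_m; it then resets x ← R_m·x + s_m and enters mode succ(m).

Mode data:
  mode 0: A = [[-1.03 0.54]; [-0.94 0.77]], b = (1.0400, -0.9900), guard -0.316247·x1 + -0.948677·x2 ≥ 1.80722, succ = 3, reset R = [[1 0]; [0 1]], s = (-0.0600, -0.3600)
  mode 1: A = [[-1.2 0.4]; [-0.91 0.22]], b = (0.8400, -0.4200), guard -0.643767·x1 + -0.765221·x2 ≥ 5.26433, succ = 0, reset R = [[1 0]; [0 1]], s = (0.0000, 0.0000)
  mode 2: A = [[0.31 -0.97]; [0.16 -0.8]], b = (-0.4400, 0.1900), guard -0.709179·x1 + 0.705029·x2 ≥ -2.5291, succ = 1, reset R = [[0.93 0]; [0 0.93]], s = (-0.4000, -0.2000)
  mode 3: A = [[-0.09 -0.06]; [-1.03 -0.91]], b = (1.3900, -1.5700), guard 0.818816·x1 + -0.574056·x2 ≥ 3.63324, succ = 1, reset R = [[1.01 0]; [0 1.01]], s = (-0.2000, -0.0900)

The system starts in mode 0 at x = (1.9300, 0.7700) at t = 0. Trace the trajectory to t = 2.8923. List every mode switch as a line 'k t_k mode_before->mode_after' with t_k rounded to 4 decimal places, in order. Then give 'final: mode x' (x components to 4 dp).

Mode 0: guard c·x = 1.8072 hit at Δt = 1.0382 (t = 1.0382), x⁻ = (1.0237, -2.2462) → reset → x⁺ = (0.9637, -2.6062), jump to mode 3
Mode 3: guard c·x = 3.6332 hit at Δt = 0.8838 (t = 1.9220), x⁻ = (2.2154, -3.1691) → reset → x⁺ = (2.0376, -3.2908), jump to mode 1
Mode 1: flow for 0.9703 to horizon, guard not reached → x = (0.0425, -5.4666)

1 1.0382 0->3
2 1.9220 3->1
final: 1 0.0425 -5.4666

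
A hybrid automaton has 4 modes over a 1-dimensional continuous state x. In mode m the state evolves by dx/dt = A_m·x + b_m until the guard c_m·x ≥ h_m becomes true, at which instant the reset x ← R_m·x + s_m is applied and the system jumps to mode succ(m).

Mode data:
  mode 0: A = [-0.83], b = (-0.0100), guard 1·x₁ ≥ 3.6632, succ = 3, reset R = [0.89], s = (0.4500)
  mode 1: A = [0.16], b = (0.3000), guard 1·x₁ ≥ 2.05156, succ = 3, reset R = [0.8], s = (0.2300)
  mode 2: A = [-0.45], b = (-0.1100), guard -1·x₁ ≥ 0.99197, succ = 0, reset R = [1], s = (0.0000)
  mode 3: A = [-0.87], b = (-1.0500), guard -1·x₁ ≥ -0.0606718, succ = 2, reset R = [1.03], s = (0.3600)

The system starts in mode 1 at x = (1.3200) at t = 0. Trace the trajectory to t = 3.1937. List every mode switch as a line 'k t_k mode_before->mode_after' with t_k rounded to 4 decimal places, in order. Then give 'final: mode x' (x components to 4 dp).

1 1.2886 1->3
2 2.3084 3->2
final: 2 0.2033

Mode 1: guard c·x = 2.0516 hit at Δt = 1.2886 (t = 1.2886), x⁻ = (2.0516) → reset → x⁺ = (1.8712), jump to mode 3
Mode 3: guard c·x = -0.0607 hit at Δt = 1.0198 (t = 2.3084), x⁻ = (0.0607) → reset → x⁺ = (0.4225), jump to mode 2
Mode 2: flow for 0.8853 to horizon, guard not reached → x = (0.2033)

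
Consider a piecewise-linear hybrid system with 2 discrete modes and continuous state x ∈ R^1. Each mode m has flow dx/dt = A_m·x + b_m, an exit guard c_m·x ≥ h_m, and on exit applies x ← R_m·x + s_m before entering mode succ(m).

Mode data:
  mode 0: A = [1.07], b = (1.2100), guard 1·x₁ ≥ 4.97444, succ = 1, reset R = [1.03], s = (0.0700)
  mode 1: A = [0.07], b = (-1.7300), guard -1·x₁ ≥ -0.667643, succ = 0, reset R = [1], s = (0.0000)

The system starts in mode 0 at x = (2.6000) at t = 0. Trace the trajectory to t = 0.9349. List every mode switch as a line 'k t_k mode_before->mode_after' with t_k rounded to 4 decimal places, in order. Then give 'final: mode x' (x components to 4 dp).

1 0.4603 0->1
final: 1 4.5343

Mode 0: guard c·x = 4.9744 hit at Δt = 0.4603 (t = 0.4603), x⁻ = (4.9744) → reset → x⁺ = (5.1937), jump to mode 1
Mode 1: flow for 0.4746 to horizon, guard not reached → x = (4.5343)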